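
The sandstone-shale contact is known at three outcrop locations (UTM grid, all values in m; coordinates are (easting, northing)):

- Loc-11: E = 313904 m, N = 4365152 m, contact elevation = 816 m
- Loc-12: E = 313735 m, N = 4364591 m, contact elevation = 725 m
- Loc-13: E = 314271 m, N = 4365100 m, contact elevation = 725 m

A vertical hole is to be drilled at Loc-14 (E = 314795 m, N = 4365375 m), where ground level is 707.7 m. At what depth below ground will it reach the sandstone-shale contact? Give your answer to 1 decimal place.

33.3 m

Two edge vectors: Loc-11→Loc-12 = (-169, -561, -91), Loc-11→Loc-13 = (367, -52, -91).
Normal n = (Loc-11→Loc-12) × (Loc-11→Loc-13) = (46319, -48776, 214675).
So ∂z/∂E = −n_x/n_z = −0.215763363 and ∂z/∂N = −n_y/n_z = 0.227208571.
Intercept c from Loc-11: 816 + 67728.98 − 991799.95 = −923254.97.
At (314795, 4365375): z_contact = −67921.23 + 991850.62 − 923254.97 = 674.42 m.
Depth below ground = 707.7 − 674.42 = 33.3 m.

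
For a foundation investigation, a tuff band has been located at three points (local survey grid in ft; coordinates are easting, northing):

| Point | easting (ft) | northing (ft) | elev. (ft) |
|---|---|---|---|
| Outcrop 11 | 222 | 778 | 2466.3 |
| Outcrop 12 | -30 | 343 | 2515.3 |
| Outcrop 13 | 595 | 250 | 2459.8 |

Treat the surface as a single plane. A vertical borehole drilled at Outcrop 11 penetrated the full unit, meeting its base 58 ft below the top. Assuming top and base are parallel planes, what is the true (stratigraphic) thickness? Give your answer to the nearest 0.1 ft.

57.6 ft

Let the plane be z = a·easting + b·northing + c.
Outcrop 12−Outcrop 11: −252a − 435b = 49;  Outcrop 13−Outcrop 11: 373a − 528b = −6.5.
Solving gives a = −0.09718, b = −0.05634.
|∇z| = √(a²+b²) = 0.11234, so dip δ = arctan(0.11234) = 6.41°.
True thickness = vertical thickness × cos δ = 58 × cos 6.41° = 57.6 ft.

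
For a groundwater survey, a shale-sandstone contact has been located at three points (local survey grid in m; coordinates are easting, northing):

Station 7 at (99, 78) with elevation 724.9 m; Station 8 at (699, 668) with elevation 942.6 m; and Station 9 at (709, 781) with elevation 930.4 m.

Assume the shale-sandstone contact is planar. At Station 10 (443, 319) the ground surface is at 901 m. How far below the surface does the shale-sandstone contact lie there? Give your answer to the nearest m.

36 m

Two edge vectors: Station 7→Station 8 = (600, 590, 217.7), Station 7→Station 9 = (610, 703, 205.5).
Normal n = (Station 7→Station 8) × (Station 7→Station 9) = (-31798.1, 9497, 61900).
So ∂z/∂easting = −n_x/n_z = 0.51370 and ∂z/∂northing = −n_y/n_z = −0.15342.
Intercept c from Station 7: 724.9 − 50.86 + 11.97 = 686.01.
At (443, 319): z_contact = 227.6 − 48.9 + 686.01 = 864.6 m.
Depth below ground = 901 − 864.6 = 36 m.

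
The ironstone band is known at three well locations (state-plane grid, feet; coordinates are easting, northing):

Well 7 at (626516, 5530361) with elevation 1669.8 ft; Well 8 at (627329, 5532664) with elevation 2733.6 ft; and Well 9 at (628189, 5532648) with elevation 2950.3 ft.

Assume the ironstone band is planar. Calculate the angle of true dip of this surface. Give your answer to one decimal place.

24.3°

Let the plane be z = a·easting + b·northing + c.
Well 8−Well 7: 813a + 2303b = 1063.8;  Well 9−Well 7: 1673a + 2287b = 1280.5.
Solving gives a = 0.25887, b = 0.37053.
Gradient magnitude |∇z| = √(a² + b²) = √(0.06701 + 0.13729) = 0.45201.
True dip = arctan(0.45201) = 24.3°, dipping toward SW (azimuth ≈ 215°).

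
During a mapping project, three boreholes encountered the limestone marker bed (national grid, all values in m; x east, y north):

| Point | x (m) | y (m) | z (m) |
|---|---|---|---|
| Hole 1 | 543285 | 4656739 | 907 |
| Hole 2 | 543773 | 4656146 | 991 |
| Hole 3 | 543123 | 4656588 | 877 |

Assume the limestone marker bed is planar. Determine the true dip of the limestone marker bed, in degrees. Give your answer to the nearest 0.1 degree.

10.2°

Two edge vectors: Hole 1→Hole 2 = (488, -593, 84), Hole 1→Hole 3 = (-162, -151, -30).
Normal n = (Hole 1→Hole 2) × (Hole 1→Hole 3) = (30474, 1032, -169754).
So ∂z/∂x = −n_x/n_z = 0.17952 and ∂z/∂y = −n_y/n_z = 0.00608.
Gradient magnitude |∇z| = √(a² + b²) = √(0.03223 + 0.00004) = 0.17962.
True dip = arctan(0.17962) = 10.2°, dipping toward W (azimuth ≈ 268°).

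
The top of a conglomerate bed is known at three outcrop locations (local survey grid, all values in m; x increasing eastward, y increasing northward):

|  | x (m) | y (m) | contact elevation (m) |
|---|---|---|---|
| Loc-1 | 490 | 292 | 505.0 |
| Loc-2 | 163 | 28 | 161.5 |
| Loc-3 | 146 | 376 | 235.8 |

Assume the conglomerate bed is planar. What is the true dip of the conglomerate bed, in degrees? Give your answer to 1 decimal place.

Two edge vectors: Loc-1→Loc-2 = (-327, -264, -343.5), Loc-1→Loc-3 = (-344, 84, -269.2).
Normal n = (Loc-1→Loc-2) × (Loc-1→Loc-3) = (99922.8, 30135.6, -118284).
So ∂z/∂x = −n_x/n_z = 0.84477 and ∂z/∂y = −n_y/n_z = 0.25477.
Gradient magnitude |∇z| = √(a² + b²) = √(0.71364 + 0.06491) = 0.88235.
True dip = arctan(0.88235) = 41.4°, dipping toward WSW (azimuth ≈ 253°).

41.4°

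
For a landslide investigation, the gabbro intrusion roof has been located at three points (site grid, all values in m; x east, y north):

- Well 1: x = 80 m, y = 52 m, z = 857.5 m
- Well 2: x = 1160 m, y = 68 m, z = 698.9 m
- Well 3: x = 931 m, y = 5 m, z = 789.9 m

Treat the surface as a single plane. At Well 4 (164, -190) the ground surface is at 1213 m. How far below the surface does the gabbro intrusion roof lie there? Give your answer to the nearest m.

Let the plane be z = a·x + b·y + c.
Well 2−Well 1: 1080a + 16b = −158.6;  Well 3−Well 1: 851a − 47b = −67.6.
Solving gives a = −0.13259, b = −0.96248.
Then c = 857.5 − a·80 − b·52 = 918.16.
At (164, -190): z_contact = −21.7 + 182.9 + 918.16 = 1079.3 m.
Depth below ground = 1213 − 1079.3 = 134 m.

134 m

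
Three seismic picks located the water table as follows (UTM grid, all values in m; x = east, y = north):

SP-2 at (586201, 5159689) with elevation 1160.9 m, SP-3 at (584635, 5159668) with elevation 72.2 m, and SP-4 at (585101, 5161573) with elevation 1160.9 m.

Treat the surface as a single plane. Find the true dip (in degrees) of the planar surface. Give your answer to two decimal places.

38.62°

Let the plane be z = a·x + b·y + c.
SP-3−SP-2: −1566a − 21b = −1088.7;  SP-4−SP-2: −1100a + 1884b = 0.
Solving gives a = 0.68981, b = 0.40276.
Gradient magnitude |∇z| = √(a² + b²) = √(0.47584 + 0.16221) = 0.79878.
True dip = arctan(0.79878) = 38.62°, dipping toward WSW (azimuth ≈ 240°).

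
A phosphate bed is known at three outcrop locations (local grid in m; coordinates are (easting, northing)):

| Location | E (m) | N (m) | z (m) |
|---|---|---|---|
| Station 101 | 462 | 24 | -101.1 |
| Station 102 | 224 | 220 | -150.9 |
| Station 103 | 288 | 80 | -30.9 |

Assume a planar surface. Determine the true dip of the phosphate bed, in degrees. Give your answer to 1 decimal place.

55.6°

Two edge vectors: Station 101→Station 102 = (-238, 196, -49.8), Station 101→Station 103 = (-174, 56, 70.2).
Normal n = (Station 101→Station 102) × (Station 101→Station 103) = (16548, 25372.8, 20776).
So ∂z/∂E = −n_x/n_z = −0.79650 and ∂z/∂N = −n_y/n_z = −1.22126.
Gradient magnitude |∇z| = √(a² + b²) = √(0.63441 + 1.49146) = 1.45804.
True dip = arctan(1.45804) = 55.6°, dipping toward NNE (azimuth ≈ 033°).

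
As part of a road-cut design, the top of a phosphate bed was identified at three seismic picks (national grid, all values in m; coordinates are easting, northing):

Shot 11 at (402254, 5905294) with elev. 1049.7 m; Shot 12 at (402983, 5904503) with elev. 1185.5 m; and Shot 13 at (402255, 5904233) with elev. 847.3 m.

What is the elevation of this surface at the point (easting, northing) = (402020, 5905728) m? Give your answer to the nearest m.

Let the plane be z = a·easting + b·northing + c.
Shot 12−Shot 11: 729a − 791b = 135.8;  Shot 13−Shot 11: 1a − 1061b = −202.4.
Solving gives a = 0.39367266, b = 0.19113447.
Then c = 1049.7 − a·402254 − b·5905294 = −1286011.94.
At (402020, 5905728): z = 158264.3 + 1128788.2 − 1286011.94 = 1040.5 m.

1041 m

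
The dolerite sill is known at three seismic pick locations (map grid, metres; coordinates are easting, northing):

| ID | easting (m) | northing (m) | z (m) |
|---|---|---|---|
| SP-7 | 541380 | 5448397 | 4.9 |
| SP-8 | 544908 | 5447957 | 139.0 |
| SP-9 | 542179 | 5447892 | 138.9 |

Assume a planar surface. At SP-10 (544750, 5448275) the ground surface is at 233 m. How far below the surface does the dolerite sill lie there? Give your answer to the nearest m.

176 m

Let the plane be z = a·easting + b·northing + c.
SP-8−SP-7: 3528a − 440b = 134.1;  SP-9−SP-7: 799a − 505b = 134.
Solving gives a = 0.00612588, b = −0.25565430.
Then c = 4.9 − a·541380 − b·5448397 = 1389594.59.
At (544750, 5448275): z_contact = 3337.1 − 1392874.9 + 1389594.59 = 56.7 m.
Depth below ground = 233 − 56.7 = 176 m.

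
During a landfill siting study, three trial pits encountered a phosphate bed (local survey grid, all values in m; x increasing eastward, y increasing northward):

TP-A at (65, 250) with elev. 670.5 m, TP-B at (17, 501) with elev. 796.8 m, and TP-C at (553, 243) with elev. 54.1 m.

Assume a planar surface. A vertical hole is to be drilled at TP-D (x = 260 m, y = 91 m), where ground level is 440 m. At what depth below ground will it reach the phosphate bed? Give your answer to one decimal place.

56.8 m

Let the plane be z = a·x + b·y + c.
TP-B−TP-A: −48a + 251b = 126.3;  TP-C−TP-A: 488a − 7b = −616.4.
Solving gives a = −1.25935, b = 0.26236.
Then c = 670.5 − a·65 − b·250 = 686.77.
At (260, 91): z_contact = −327.43 + 23.87 + 686.77 = 383.21 m.
Depth below ground = 440 − 383.21 = 56.8 m.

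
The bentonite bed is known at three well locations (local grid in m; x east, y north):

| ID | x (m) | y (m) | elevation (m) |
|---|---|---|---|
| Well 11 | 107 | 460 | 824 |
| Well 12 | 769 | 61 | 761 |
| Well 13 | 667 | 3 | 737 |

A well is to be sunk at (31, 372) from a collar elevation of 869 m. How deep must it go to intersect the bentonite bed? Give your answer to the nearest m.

76 m

Two edge vectors: Well 11→Well 12 = (662, -399, -63), Well 11→Well 13 = (560, -457, -87).
Normal n = (Well 11→Well 12) × (Well 11→Well 13) = (5922, 22314, -79094).
So ∂z/∂x = −n_x/n_z = 0.07487 and ∂z/∂y = −n_y/n_z = 0.28212.
Intercept c from Well 11: 824 − 8.01 − 129.78 = 686.21.
At (31, 372): z_contact = 2.3 + 104.9 + 686.21 = 793.5 m.
Depth below ground = 869 − 793.5 = 76 m.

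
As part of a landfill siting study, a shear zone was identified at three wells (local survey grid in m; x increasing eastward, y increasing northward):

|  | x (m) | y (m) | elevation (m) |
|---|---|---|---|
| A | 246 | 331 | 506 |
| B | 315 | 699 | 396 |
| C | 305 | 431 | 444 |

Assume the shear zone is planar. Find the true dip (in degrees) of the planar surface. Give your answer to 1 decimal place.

Let the plane be z = a·x + b·y + c.
B−A: 69a + 368b = −110;  C−A: 59a + 100b = −62.
Solving gives a = −0.79773, b = −0.14934.
Gradient magnitude |∇z| = √(a² + b²) = √(0.63638 + 0.02230) = 0.81159.
True dip = arctan(0.81159) = 39.1°, dipping toward E (azimuth ≈ 079°).

39.1°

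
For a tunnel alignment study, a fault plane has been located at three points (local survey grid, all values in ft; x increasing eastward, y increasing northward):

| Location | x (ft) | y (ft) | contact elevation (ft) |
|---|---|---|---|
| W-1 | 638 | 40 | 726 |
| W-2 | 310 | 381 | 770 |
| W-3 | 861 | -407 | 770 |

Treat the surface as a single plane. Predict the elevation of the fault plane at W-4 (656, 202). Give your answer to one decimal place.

661.5 ft

Let the plane be z = a·x + b·y + c.
W-2−W-1: −328a + 341b = 44;  W-3−W-1: 223a − 447b = 44.
Solving gives a = −0.49129, b = −0.34353.
Then c = 726 − a·638 − b·40 = 1053.19.
At (656, 202): z = −322.3 − 69.4 + 1053.19 = 661.5 ft.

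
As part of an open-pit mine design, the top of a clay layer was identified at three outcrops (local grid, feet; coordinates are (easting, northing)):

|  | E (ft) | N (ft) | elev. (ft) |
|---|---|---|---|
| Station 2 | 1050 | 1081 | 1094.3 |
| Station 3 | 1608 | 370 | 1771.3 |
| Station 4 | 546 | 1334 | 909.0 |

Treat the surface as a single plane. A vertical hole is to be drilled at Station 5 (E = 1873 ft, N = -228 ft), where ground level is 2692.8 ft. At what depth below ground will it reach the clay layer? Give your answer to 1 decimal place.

314.9 ft

Let the plane be z = a·E + b·N + c.
Station 3−Station 2: 558a − 711b = 677;  Station 4−Station 2: −504a + 253b = −185.3.
Solving gives a = −0.182036, b = −1.095044.
Then c = 1094.3 − a·1050 − b·1081 = 2469.18.
At (1873, -228): z_contact = −340.95 + 249.67 + 2469.18 = 2377.90 ft.
Depth below ground = 2692.8 − 2377.90 = 314.9 ft.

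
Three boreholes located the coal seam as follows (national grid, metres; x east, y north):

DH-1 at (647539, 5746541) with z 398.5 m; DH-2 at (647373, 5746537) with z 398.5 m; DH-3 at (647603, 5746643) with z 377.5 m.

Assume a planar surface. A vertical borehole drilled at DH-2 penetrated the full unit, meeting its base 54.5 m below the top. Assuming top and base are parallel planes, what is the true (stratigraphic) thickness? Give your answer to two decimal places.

53.35 m

Let the plane be z = a·x + b·y + c.
DH-2−DH-1: −166a − 4b = 0;  DH-3−DH-1: 64a + 102b = −21.
Solving gives a = 0.00504, b = −0.20904.
|∇z| = √(a²+b²) = 0.20910, so dip δ = arctan(0.20910) = 11.81°.
True thickness = vertical thickness × cos δ = 54.5 × cos 11.81° = 53.35 m.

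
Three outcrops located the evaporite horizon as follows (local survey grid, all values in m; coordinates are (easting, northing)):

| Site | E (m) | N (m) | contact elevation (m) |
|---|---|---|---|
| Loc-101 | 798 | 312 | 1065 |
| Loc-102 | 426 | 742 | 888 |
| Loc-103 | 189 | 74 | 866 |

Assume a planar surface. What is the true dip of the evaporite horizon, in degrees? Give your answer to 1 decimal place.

20.7°

Two edge vectors: Loc-101→Loc-102 = (-372, 430, -177), Loc-101→Loc-103 = (-609, -238, -199).
Normal n = (Loc-101→Loc-102) × (Loc-101→Loc-103) = (-127696, 33765, 350406).
So ∂z/∂E = −n_x/n_z = 0.36442 and ∂z/∂N = −n_y/n_z = −0.09636.
Gradient magnitude |∇z| = √(a² + b²) = √(0.13280 + 0.00929) = 0.37695.
True dip = arctan(0.37695) = 20.7°, dipping toward WNW (azimuth ≈ 285°).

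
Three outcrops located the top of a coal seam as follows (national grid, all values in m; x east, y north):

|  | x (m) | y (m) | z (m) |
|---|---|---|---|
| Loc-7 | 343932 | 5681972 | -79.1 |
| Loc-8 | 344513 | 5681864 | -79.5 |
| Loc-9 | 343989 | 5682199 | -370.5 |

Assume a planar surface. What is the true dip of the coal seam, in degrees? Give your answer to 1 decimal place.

Two edge vectors: Loc-7→Loc-8 = (581, -108, -0.4), Loc-7→Loc-9 = (57, 227, -291.4).
Normal n = (Loc-7→Loc-8) × (Loc-7→Loc-9) = (31562, 169280.6, 138043).
So ∂z/∂x = −n_x/n_z = −0.22864 and ∂z/∂y = −n_y/n_z = −1.22629.
Gradient magnitude |∇z| = √(a² + b²) = √(0.05228 + 1.50378) = 1.24742.
True dip = arctan(1.24742) = 51.3°, dipping toward N (azimuth ≈ 011°).

51.3°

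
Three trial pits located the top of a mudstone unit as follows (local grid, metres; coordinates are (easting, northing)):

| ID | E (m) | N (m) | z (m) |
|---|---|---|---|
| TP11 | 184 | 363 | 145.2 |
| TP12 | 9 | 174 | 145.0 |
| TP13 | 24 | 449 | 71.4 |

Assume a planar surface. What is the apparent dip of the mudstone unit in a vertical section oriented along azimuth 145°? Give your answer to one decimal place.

Two edge vectors: TP11→TP12 = (-175, -189, -0.2), TP11→TP13 = (-160, 86, -73.8).
Normal n = (TP11→TP12) × (TP11→TP13) = (13965.4, -12883, -45290).
So ∂z/∂E = −n_x/n_z = 0.30836 and ∂z/∂N = −n_y/n_z = −0.28446.
Unit vector along 145° is (sin 145°, cos 145°) = (0.5736, -0.8192).
Slope in that direction = a·(0.5736) + b·(-0.8192) = 0.40988.
Apparent dip = arctan|0.40988| = 22.3° (true dip is 22.8°, so apparent ≤ true as expected).

22.3°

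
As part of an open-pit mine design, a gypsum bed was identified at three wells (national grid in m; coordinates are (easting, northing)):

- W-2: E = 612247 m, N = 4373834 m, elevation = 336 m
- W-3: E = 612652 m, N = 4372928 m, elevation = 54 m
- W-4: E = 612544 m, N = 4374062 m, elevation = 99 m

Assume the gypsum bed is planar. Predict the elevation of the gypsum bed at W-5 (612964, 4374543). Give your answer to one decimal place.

-241.5 m

Let the plane be z = a·E + b·N + c.
W-3−W-2: 405a − 906b = −282;  W-4−W-2: 297a + 228b = −237.
Solving gives a = −0.772000598, b = −0.033841327.
Then c = 336 − a·612247 − b·4373834 = 621007.40.
At (612964, 4374543): z = −473208.6 − 148040.3 + 621007.40 = -241.5 m.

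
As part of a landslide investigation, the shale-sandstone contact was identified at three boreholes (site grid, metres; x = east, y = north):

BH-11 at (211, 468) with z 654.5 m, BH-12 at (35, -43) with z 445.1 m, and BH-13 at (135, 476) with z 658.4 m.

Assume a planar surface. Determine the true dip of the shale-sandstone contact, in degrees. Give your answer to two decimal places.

22.42°

Let the plane be z = a·x + b·y + c.
BH-12−BH-11: −176a − 511b = −209.4;  BH-13−BH-11: −76a + 8b = 3.9.
Solving gives a = −0.00789, b = 0.41250.
Gradient magnitude |∇z| = √(a² + b²) = √(0.00006 + 0.17016) = 0.41258.
True dip = arctan(0.41258) = 22.42°, dipping toward S (azimuth ≈ 179°).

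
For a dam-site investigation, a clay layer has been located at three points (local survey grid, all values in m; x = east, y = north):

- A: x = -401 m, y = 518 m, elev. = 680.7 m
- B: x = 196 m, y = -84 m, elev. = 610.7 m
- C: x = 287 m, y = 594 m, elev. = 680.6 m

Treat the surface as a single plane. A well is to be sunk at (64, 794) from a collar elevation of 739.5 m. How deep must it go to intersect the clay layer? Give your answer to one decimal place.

Two edge vectors: A→B = (597, -602, -70), A→C = (688, 76, -0.1).
Normal n = (A→B) × (A→C) = (5380.2, -48100.3, 459548).
So ∂z/∂x = −n_x/n_z = −0.01171 and ∂z/∂y = −n_y/n_z = 0.10467.
Intercept c from A: 680.7 − 4.69 − 54.22 = 621.79.
At (64, 794): z_contact = −0.75 + 83.11 + 621.79 = 704.14 m.
Depth below ground = 739.5 − 704.14 = 35.4 m.

35.4 m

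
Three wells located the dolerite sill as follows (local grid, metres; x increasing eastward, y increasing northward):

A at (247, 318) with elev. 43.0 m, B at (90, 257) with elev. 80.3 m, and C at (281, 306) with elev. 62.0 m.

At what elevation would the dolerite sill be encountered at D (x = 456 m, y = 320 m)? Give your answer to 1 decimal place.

78.4 m

Two edge vectors: A→B = (-157, -61, 37.3), A→C = (34, -12, 19).
Normal n = (A→B) × (A→C) = (-711.4, 4251.2, 3958).
So ∂z/∂x = −n_x/n_z = 0.17974 and ∂z/∂y = −n_y/n_z = −1.07408.
Intercept c from A: 43 − 44.40 + 341.56 = 340.16.
At (456, 320): z = 82.0 − 343.7 + 340.16 = 78.4 m.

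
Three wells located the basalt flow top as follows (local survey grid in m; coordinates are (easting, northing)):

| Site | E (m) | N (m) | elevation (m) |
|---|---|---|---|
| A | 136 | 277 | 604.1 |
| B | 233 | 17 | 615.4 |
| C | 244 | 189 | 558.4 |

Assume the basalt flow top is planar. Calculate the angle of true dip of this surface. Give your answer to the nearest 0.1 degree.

35.7°

Two edge vectors: A→B = (97, -260, 11.3), A→C = (108, -88, -45.7).
Normal n = (A→B) × (A→C) = (12876.4, 5653.3, 19544).
So ∂z/∂E = −n_x/n_z = −0.65884 and ∂z/∂N = −n_y/n_z = −0.28926.
Gradient magnitude |∇z| = √(a² + b²) = √(0.43407 + 0.08367) = 0.71954.
True dip = arctan(0.71954) = 35.7°, dipping toward ENE (azimuth ≈ 066°).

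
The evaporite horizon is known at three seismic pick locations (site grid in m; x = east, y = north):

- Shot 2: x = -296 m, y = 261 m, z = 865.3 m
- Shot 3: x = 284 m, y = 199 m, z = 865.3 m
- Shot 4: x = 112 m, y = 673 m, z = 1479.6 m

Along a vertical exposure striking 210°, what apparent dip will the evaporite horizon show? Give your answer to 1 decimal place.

Two edge vectors: Shot 2→Shot 3 = (580, -62, 0), Shot 2→Shot 4 = (408, 412, 614.3).
Normal n = (Shot 2→Shot 3) × (Shot 2→Shot 4) = (-38086.6, -356294, 264256).
So ∂z/∂x = −n_x/n_z = 0.14413 and ∂z/∂y = −n_y/n_z = 1.34829.
Unit vector along 210° is (sin 210°, cos 210°) = (-0.5000, -0.8660).
Slope in that direction = a·(-0.5000) + b·(-0.8660) = −1.23972.
Apparent dip = arctan|1.23972| = 51.1° (true dip is 53.6°, so apparent ≤ true as expected).

51.1°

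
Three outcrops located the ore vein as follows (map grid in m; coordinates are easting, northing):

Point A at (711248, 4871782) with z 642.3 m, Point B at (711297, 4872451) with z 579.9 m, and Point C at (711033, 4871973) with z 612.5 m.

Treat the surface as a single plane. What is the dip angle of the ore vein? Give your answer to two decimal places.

6.30°

Let the plane be z = a·easting + b·northing + c.
Point B−Point A: 49a + 669b = −62.4;  Point C−Point A: −215a + 191b = −29.8.
Solving gives a = 0.05234, b = −0.09711.
Gradient magnitude |∇z| = √(a² + b²) = √(0.00274 + 0.00943) = 0.11031.
True dip = arctan(0.11031) = 6.30°, dipping toward NNW (azimuth ≈ 332°).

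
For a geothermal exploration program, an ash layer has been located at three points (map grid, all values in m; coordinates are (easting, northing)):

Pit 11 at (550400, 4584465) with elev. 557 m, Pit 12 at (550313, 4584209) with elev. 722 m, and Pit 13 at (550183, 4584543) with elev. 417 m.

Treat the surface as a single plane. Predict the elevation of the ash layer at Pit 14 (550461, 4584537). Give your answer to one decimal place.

Let the plane be z = a·E + b·N + c.
Pit 12−Pit 11: −87a − 256b = 165;  Pit 13−Pit 11: −217a + 78b = −140.
Solving gives a = 0.368475087, b = −0.769755205.
Then c = 557 − a·550400 − b·4584465 = 3326664.11.
At (550461, 4584537): z = 202831.2 − 3528971.2 + 3326664.11 = 524.1 m.

524.1 m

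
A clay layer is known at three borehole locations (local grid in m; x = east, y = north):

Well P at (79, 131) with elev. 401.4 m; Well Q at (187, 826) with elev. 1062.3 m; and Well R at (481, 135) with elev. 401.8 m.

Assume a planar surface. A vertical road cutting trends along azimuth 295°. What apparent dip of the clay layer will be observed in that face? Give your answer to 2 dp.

Let the plane be z = a·x + b·y + c.
Well Q−Well P: 108a + 695b = 660.9;  Well R−Well P: 402a + 4b = 0.4.
Solving gives a = −0.00848, b = 0.95225.
Unit vector along 295° is (sin 295°, cos 295°) = (-0.9063, 0.4226).
Slope in that direction = a·(-0.9063) + b·(0.4226) = 0.41013.
Apparent dip = arctan|0.41013| = 22.30° (true dip is 43.6°, so apparent ≤ true as expected).

22.30°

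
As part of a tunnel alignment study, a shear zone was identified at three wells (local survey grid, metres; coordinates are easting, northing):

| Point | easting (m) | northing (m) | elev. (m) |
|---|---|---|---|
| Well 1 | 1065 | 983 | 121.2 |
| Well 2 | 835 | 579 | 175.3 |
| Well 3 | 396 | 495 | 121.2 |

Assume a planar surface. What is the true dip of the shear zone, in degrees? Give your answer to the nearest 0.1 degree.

15.8°

Let the plane be z = a·easting + b·northing + c.
Well 2−Well 1: −230a − 404b = 54.1;  Well 3−Well 1: −669a − 488b = 0.
Solving gives a = 0.16706, b = −0.22902.
Gradient magnitude |∇z| = √(a² + b²) = √(0.02791 + 0.05245) = 0.28347.
True dip = arctan(0.28347) = 15.8°, dipping toward NW (azimuth ≈ 324°).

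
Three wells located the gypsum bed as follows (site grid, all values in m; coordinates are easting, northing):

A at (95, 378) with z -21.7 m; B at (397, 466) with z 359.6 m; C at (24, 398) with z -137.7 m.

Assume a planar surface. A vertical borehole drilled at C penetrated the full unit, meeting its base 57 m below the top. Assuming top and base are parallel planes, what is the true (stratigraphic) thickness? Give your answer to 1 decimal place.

Two edge vectors: A→B = (302, 88, 381.3), A→C = (-71, 20, -116).
Normal n = (A→B) × (A→C) = (-17834, 7959.7, 12288).
So ∂z/∂easting = −n_x/n_z = 1.45133 and ∂z/∂northing = −n_y/n_z = −0.64776.
|∇z| = √(a²+b²) = 1.58933, so dip δ = arctan(1.58933) = 57.82°.
True thickness = vertical thickness × cos δ = 57 × cos 57.82° = 30.4 m.

30.4 m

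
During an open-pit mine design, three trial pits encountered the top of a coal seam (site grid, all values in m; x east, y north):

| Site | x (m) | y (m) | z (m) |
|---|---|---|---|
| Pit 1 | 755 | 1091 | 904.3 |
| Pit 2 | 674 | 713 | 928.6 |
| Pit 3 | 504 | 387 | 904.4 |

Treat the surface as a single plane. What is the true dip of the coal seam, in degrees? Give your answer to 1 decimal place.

25.6°

Two edge vectors: Pit 1→Pit 2 = (-81, -378, 24.3), Pit 1→Pit 3 = (-251, -704, 0.1).
Normal n = (Pit 1→Pit 2) × (Pit 1→Pit 3) = (17069.4, -6091.2, -37854).
So ∂z/∂x = −n_x/n_z = 0.45093 and ∂z/∂y = −n_y/n_z = −0.16091.
Gradient magnitude |∇z| = √(a² + b²) = √(0.20334 + 0.02589) = 0.47878.
True dip = arctan(0.47878) = 25.6°, dipping toward WNW (azimuth ≈ 290°).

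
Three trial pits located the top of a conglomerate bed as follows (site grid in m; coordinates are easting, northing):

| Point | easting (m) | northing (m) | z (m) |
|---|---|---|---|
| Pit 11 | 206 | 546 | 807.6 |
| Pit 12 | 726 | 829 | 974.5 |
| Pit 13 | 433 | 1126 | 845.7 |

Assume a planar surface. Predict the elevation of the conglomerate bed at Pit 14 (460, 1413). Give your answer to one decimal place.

Let the plane be z = a·easting + b·northing + c.
Pit 12−Pit 11: 520a + 283b = 166.9;  Pit 13−Pit 11: 227a + 580b = 38.1.
Solving gives a = 0.362403, b = −0.076148.
Then c = 807.6 − a·206 − b·546 = 774.52.
At (460, 1413): z = 166.7 − 107.6 + 774.52 = 833.6 m.

833.6 m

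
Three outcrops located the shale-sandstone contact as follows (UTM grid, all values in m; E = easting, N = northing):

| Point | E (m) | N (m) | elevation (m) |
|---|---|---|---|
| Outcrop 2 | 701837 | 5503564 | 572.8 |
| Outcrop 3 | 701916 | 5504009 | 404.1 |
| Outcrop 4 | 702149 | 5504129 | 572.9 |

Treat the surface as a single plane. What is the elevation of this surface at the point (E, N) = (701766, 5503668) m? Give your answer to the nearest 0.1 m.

442.8 m

Two edge vectors: Outcrop 2→Outcrop 3 = (79, 445, -168.7), Outcrop 2→Outcrop 4 = (312, 565, 0.1).
Normal n = (Outcrop 2→Outcrop 3) × (Outcrop 2→Outcrop 4) = (95360, -52642.3, -94205).
So ∂z/∂E = −n_x/n_z = 1.012260496 and ∂z/∂N = −n_y/n_z = −0.558805796.
Intercept c from Outcrop 2: 572.8 − 710441.87 + 3075423.46 = 2365554.39.
At (701766, 5503668): z = 710370.0 − 3075481.6 + 2365554.39 = 442.8 m.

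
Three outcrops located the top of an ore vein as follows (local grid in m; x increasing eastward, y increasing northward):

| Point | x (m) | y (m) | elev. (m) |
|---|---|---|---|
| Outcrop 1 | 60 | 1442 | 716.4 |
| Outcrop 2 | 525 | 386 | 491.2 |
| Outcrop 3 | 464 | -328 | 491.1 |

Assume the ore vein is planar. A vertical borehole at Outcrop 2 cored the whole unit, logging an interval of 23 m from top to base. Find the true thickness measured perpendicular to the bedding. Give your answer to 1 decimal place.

Let the plane be z = a·x + b·y + c.
Outcrop 2−Outcrop 1: 465a − 1056b = −225.2;  Outcrop 3−Outcrop 1: 404a − 1770b = −225.3.
Solving gives a = −0.40534, b = 0.03477.
|∇z| = √(a²+b²) = 0.40683, so dip δ = arctan(0.40683) = 22.14°.
True thickness = vertical thickness × cos δ = 23 × cos 22.14° = 21.3 m.

21.3 m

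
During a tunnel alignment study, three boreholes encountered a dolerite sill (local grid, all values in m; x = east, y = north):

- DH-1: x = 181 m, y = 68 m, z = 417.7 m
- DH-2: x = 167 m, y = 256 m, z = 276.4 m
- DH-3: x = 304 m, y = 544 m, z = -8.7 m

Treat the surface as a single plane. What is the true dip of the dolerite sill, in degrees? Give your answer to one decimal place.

Two edge vectors: DH-1→DH-2 = (-14, 188, -141.3), DH-1→DH-3 = (123, 476, -426.4).
Normal n = (DH-1→DH-2) × (DH-1→DH-3) = (-12904.4, -23349.5, -29788).
So ∂z/∂x = −n_x/n_z = −0.43321 and ∂z/∂y = −n_y/n_z = −0.78386.
Gradient magnitude |∇z| = √(a² + b²) = √(0.18767 + 0.61443) = 0.89560.
True dip = arctan(0.89560) = 41.8°, dipping toward NNE (azimuth ≈ 029°).

41.8°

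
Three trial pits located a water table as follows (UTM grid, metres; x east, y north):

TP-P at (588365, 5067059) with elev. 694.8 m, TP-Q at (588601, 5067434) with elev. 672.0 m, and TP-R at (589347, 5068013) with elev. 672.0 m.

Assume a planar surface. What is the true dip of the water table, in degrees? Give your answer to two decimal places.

Two edge vectors: TP-P→TP-Q = (236, 375, -22.8), TP-P→TP-R = (982, 954, -22.8).
Normal n = (TP-P→TP-Q) × (TP-P→TP-R) = (13201.2, -17008.8, -143106).
So ∂z/∂x = −n_x/n_z = 0.09225 and ∂z/∂y = −n_y/n_z = −0.11885.
Gradient magnitude |∇z| = √(a² + b²) = √(0.00851 + 0.01413) = 0.15045.
True dip = arctan(0.15045) = 8.56°, dipping toward NW (azimuth ≈ 322°).

8.56°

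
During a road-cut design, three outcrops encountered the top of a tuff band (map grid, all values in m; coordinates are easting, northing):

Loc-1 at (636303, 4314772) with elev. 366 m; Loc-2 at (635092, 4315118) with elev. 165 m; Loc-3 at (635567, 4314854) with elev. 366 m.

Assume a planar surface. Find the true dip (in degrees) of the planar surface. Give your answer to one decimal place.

Let the plane be z = a·easting + b·northing + c.
Loc-2−Loc-1: −1211a + 346b = −201;  Loc-3−Loc-1: −736a + 82b = 0.
Solving gives a = −0.10609, b = −0.95225.
Gradient magnitude |∇z| = √(a² + b²) = √(0.01126 + 0.90678) = 0.95814.
True dip = arctan(0.95814) = 43.8°, dipping toward N (azimuth ≈ 006°).

43.8°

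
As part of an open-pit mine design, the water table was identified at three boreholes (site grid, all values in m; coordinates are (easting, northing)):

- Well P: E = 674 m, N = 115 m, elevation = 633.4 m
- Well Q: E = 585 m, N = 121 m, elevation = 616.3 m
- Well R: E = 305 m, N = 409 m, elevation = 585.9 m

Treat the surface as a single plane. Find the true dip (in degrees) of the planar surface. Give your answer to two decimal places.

Let the plane be z = a·E + b·N + c.
Well Q−Well P: −89a + 6b = −17.1;  Well R−Well P: −369a + 294b = −47.5.
Solving gives a = 0.19800, b = 0.08694.
Gradient magnitude |∇z| = √(a² + b²) = √(0.03920 + 0.00756) = 0.21624.
True dip = arctan(0.21624) = 12.20°, dipping toward WSW (azimuth ≈ 246°).

12.20°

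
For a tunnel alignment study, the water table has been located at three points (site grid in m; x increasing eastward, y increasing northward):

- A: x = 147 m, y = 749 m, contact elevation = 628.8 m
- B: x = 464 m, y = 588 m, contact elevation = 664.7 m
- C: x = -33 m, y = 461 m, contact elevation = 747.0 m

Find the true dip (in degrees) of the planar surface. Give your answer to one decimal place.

20.4°

Let the plane be z = a·x + b·y + c.
B−A: 317a − 161b = 35.9;  C−A: −180a − 288b = 118.2.
Solving gives a = −0.07226, b = −0.36525.
Gradient magnitude |∇z| = √(a² + b²) = √(0.00522 + 0.13341) = 0.37233.
True dip = arctan(0.37233) = 20.4°, dipping toward N (azimuth ≈ 011°).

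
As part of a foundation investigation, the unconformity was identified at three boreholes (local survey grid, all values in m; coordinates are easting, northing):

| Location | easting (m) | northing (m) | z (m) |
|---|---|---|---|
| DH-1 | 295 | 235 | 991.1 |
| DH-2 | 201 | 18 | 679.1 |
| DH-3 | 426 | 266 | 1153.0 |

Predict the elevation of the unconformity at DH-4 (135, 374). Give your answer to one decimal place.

Let the plane be z = a·easting + b·northing + c.
DH-2−DH-1: −94a − 217b = −312;  DH-3−DH-1: 131a + 31b = 161.9.
Solving gives a = 0.99793, b = 1.00550.
Then c = 991.1 − a·295 − b·235 = 460.42.
At (135, 374): z = 134.7 + 376.1 + 460.42 = 971.2 m.

971.2 m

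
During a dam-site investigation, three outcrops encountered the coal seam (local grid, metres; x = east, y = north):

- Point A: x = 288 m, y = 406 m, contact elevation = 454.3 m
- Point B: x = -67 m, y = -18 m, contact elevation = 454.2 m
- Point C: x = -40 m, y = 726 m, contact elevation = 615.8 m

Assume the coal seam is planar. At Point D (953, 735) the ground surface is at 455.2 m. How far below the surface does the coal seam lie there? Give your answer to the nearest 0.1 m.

Two edge vectors: Point A→Point B = (-355, -424, -0.1), Point A→Point C = (-328, 320, 161.5).
Normal n = (Point A→Point B) × (Point A→Point C) = (-68444, 57365.3, -252672).
So ∂z/∂x = −n_x/n_z = −0.27088 and ∂z/∂y = −n_y/n_z = 0.22703.
Intercept c from Point A: 454.3 + 78.01 − 92.18 = 440.14.
At (953, 735): z_contact = −258.15 + 166.87 + 440.14 = 348.86 m.
Depth below ground = 455.2 − 348.86 = 106.3 m.

106.3 m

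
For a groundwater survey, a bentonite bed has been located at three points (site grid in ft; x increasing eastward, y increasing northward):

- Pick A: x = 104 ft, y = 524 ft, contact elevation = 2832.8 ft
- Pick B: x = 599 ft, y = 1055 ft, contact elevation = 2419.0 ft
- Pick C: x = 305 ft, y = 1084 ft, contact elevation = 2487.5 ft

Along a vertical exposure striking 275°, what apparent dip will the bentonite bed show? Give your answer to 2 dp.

Let the plane be z = a·x + b·y + c.
Pick B−Pick A: 495a + 531b = −413.8;  Pick C−Pick A: 201a + 560b = −345.3.
Solving gives a = −0.28377, b = −0.51475.
Unit vector along 275° is (sin 275°, cos 275°) = (-0.9962, 0.0872).
Slope in that direction = a·(-0.9962) + b·(0.0872) = 0.23782.
Apparent dip = arctan|0.23782| = 13.38° (true dip is 30.4°, so apparent ≤ true as expected).

13.38°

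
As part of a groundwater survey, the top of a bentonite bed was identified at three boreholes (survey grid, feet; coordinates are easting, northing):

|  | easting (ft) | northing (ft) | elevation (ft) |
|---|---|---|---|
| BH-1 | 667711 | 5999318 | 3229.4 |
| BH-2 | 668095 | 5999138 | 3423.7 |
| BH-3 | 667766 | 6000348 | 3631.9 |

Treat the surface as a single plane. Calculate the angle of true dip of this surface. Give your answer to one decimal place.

Let the plane be z = a·easting + b·northing + c.
BH-2−BH-1: 384a − 180b = 194.3;  BH-3−BH-1: 55a + 1030b = 402.5.
Solving gives a = 0.67234, b = 0.35488.
Gradient magnitude |∇z| = √(a² + b²) = √(0.45204 + 0.12594) = 0.76025.
True dip = arctan(0.76025) = 37.2°, dipping toward WSW (azimuth ≈ 242°).

37.2°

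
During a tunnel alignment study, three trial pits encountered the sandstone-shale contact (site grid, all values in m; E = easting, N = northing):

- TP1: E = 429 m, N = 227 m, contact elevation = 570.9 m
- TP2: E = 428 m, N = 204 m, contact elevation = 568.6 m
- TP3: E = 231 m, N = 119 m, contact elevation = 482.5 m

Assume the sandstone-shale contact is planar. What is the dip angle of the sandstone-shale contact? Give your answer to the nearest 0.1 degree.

22.3°

Let the plane be z = a·E + b·N + c.
TP2−TP1: −1a − 23b = −2.3;  TP3−TP1: −198a − 108b = −88.4.
Solving gives a = 0.40144, b = 0.08255.
Gradient magnitude |∇z| = √(a² + b²) = √(0.16115 + 0.00681) = 0.40984.
True dip = arctan(0.40984) = 22.3°, dipping toward WSW (azimuth ≈ 258°).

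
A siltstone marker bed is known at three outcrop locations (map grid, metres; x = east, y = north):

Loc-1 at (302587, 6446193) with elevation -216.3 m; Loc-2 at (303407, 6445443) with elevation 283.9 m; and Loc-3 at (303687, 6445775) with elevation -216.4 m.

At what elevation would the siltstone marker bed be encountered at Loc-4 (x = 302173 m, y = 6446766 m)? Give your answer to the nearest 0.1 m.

-690.6 m

Two edge vectors: Loc-1→Loc-2 = (820, -750, 500.2), Loc-1→Loc-3 = (1100, -418, -0.1).
Normal n = (Loc-1→Loc-2) × (Loc-1→Loc-3) = (209158.6, 550302, 482240).
So ∂z/∂x = −n_x/n_z = −0.433723042 and ∂z/∂y = −n_y/n_z = −1.141137193.
Intercept c from Loc-1: -216.3 + 131238.95 + 7355990.59 = 7487013.24.
At (302173, 6446766): z = −131059.4 − 7356644.5 + 7487013.24 = -690.6 m.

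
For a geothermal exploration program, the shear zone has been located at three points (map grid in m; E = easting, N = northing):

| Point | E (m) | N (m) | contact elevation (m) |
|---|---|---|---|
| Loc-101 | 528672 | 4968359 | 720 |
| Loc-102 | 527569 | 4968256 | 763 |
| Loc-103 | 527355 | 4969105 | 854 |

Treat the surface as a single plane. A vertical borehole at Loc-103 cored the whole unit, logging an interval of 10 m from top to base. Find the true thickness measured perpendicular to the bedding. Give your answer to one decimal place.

9.9 m

Two edge vectors: Loc-101→Loc-102 = (-1103, -103, 43), Loc-101→Loc-103 = (-1317, 746, 134).
Normal n = (Loc-101→Loc-102) × (Loc-101→Loc-103) = (-45880, 91171, -958489).
So ∂z/∂E = −n_x/n_z = −0.04787 and ∂z/∂N = −n_y/n_z = 0.09512.
|∇z| = √(a²+b²) = 0.10648, so dip δ = arctan(0.10648) = 6.08°.
True thickness = vertical thickness × cos δ = 10 × cos 6.08° = 9.9 m.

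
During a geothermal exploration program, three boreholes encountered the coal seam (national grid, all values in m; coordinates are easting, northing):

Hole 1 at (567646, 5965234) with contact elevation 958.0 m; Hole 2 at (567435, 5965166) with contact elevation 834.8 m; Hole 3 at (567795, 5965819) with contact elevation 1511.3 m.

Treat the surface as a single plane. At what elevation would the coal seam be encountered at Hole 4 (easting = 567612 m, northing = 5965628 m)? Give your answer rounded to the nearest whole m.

Let the plane be z = a·easting + b·northing + c.
Hole 2−Hole 1: −211a − 68b = −123.2;  Hole 3−Hole 1: 149a + 585b = 553.3.
Solving gives a = 0.30403078, b = 0.86837507.
Then c = 958 − a·567646 − b·5965234 = −5351684.32.
At (567612, 5965628): z = 172571.5 + 5180402.6 − 5351684.32 = 1289.8 m.

1290 m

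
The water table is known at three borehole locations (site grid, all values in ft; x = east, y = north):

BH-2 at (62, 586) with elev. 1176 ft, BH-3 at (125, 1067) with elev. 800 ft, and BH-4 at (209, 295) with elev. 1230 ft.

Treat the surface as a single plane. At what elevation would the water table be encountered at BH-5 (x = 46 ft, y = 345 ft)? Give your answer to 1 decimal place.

Two edge vectors: BH-2→BH-3 = (63, 481, -376), BH-2→BH-4 = (147, -291, 54).
Normal n = (BH-2→BH-3) × (BH-2→BH-4) = (-83442, -58674, -89040).
So ∂z/∂x = −n_x/n_z = −0.937129 and ∂z/∂y = −n_y/n_z = −0.658962.
Intercept c from BH-2: 1176 + 58.10 + 386.15 = 1620.25.
At (46, 345): z = −43.1 − 227.3 + 1620.25 = 1349.8 ft.

1349.8 ft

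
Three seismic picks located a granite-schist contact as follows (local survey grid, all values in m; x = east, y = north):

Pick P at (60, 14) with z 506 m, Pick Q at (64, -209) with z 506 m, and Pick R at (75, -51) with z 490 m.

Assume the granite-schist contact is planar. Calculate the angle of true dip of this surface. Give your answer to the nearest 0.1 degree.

49.2°

Let the plane be z = a·x + b·y + c.
Pick Q−Pick P: 4a − 223b = 0;  Pick R−Pick P: 15a − 65b = −16.
Solving gives a = −1.15656, b = −0.02075.
Gradient magnitude |∇z| = √(a² + b²) = √(1.33764 + 0.00043) = 1.15675.
True dip = arctan(1.15675) = 49.2°, dipping toward E (azimuth ≈ 089°).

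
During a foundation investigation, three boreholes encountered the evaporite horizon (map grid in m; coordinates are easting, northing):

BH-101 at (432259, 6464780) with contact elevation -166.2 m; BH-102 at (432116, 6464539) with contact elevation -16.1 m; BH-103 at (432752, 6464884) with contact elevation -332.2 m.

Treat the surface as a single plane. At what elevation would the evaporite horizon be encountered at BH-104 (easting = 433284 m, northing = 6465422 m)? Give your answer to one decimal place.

-717.2 m

Two edge vectors: BH-101→BH-102 = (-143, -241, 150.1), BH-101→BH-103 = (493, 104, -166).
Normal n = (BH-101→BH-102) × (BH-101→BH-103) = (24395.6, 50261.3, 103941).
So ∂z/∂easting = −n_x/n_z = −0.234706228 and ∂z/∂northing = −n_y/n_z = −0.483556056.
Intercept c from BH-101: -166.2 + 101453.88 + 3126083.52 = 3227371.20.
At (433284, 6465422): z = −101694.5 − 3126394.0 + 3227371.20 = -717.2 m.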